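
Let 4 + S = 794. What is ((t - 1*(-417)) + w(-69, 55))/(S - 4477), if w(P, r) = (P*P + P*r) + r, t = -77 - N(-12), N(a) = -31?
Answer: -464/1229 ≈ -0.37754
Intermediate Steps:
S = 790 (S = -4 + 794 = 790)
t = -46 (t = -77 - 1*(-31) = -77 + 31 = -46)
w(P, r) = r + P**2 + P*r (w(P, r) = (P**2 + P*r) + r = r + P**2 + P*r)
((t - 1*(-417)) + w(-69, 55))/(S - 4477) = ((-46 - 1*(-417)) + (55 + (-69)**2 - 69*55))/(790 - 4477) = ((-46 + 417) + (55 + 4761 - 3795))/(-3687) = (371 + 1021)*(-1/3687) = 1392*(-1/3687) = -464/1229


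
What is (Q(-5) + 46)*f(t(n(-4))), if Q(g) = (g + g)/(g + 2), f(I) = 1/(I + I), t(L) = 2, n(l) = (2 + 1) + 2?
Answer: 37/3 ≈ 12.333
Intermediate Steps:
n(l) = 5 (n(l) = 3 + 2 = 5)
f(I) = 1/(2*I)
Q(g) = 2*g/(2 + g) (Q(g) = (2*g)/(2 + g) = 2*g/(2 + g))
(Q(-5) + 46)*f(t(n(-4))) = (2*(-5)/(2 - 5) + 46)*((½)/2) = (2*(-5)/(-3) + 46)*((½)*(½)) = (2*(-5)*(-⅓) + 46)*(¼) = (10/3 + 46)*(¼) = (148/3)*(¼) = 37/3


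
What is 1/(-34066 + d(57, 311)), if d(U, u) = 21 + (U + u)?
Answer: -1/33677 ≈ -2.9694e-5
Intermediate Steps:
d(U, u) = 21 + U + u
1/(-34066 + d(57, 311)) = 1/(-34066 + (21 + 57 + 311)) = 1/(-34066 + 389) = 1/(-33677) = -1/33677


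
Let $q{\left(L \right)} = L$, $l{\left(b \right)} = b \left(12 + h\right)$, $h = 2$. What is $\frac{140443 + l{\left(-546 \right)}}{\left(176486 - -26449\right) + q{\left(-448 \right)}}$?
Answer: $\frac{132799}{202487} \approx 0.65584$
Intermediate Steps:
$l{\left(b \right)} = 14 b$ ($l{\left(b \right)} = b \left(12 + 2\right) = b 14 = 14 b$)
$\frac{140443 + l{\left(-546 \right)}}{\left(176486 - -26449\right) + q{\left(-448 \right)}} = \frac{140443 + 14 \left(-546\right)}{\left(176486 - -26449\right) - 448} = \frac{140443 - 7644}{\left(176486 + 26449\right) - 448} = \frac{132799}{202935 - 448} = \frac{132799}{202487}$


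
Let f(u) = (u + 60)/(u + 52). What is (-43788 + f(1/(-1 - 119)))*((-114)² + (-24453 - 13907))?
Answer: 407593710436/367 ≈ 1.1106e+9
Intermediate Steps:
f(u) = (60 + u)/(52 + u)
(-43788 + f(1/(-1 - 119)))*((-114)² + (-24453 - 13907)) = (-43788 + (60 + 1/(-1 - 119))/(52 + 1/(-1 - 119)))*((-114)² + (-24453 - 13907)) = (-43788 + (60 + 1/(-120))/(52 + 1/(-120)))*(12996 - 38360) = (-43788 + (60 - 1/120)/(52 - 1/120))*(-25364) = (-43788 + (7199/120)/(6239/120))*(-25364) = (-43788 + (120/6239)*(7199/120))*(-25364) = (-43788 + 7199/6239)*(-25364) = -273186133/6239*(-25364) = 407593710436/367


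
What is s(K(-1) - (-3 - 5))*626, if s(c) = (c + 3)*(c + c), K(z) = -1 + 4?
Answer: 192808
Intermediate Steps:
K(z) = 3
s(c) = 2*c*(3 + c) (s(c) = (3 + c)*(2*c) = 2*c*(3 + c))
s(K(-1) - (-3 - 5))*626 = (2*(3 - (-3 - 5))*(3 + (3 - (-3 - 5))))*626 = (2*(3 - 1*(-8))*(3 + (3 - 1*(-8))))*626 = (2*(3 + 8)*(3 + (3 + 8)))*626 = (2*11*(3 + 11))*626 = (2*11*14)*626 = 308*626 = 192808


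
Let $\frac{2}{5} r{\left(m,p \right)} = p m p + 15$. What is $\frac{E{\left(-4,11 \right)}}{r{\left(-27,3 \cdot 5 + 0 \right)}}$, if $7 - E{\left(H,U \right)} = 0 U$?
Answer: $- \frac{7}{15150} \approx -0.00046205$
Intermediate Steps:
$E{\left(H,U \right)} = 7$ ($E{\left(H,U \right)} = 7 - 0 U = 7 - 0 = 7 + 0 = 7$)
$r{\left(m,p \right)} = \frac{75}{2} + \frac{5 m p^{2}}{2}$ ($r{\left(m,p \right)} = \frac{5 \left(p m p + 15\right)}{2} = \frac{5 \left(m p p + 15\right)}{2} = \frac{5 \left(m p^{2} + 15\right)}{2} = \frac{5 \left(15 + m p^{2}\right)}{2} = \frac{75}{2} + \frac{5 m p^{2}}{2}$)
$\frac{E{\left(-4,11 \right)}}{r{\left(-27,3 \cdot 5 + 0 \right)}} = \frac{7}{\frac{75}{2} + \frac{5}{2} \left(-27\right) \left(3 \cdot 5 + 0\right)^{2}} = \frac{7}{\frac{75}{2} + \frac{5}{2} \left(-27\right) \left(15 + 0\right)^{2}} = \frac{7}{\frac{75}{2} + \frac{5}{2} \left(-27\right) 15^{2}} = \frac{7}{\frac{75}{2} + \frac{5}{2} \left(-27\right) 225} = \frac{7}{\frac{75}{2} - \frac{30375}{2}} = \frac{7}{-15150} = 7 \left(- \frac{1}{15150}\right) = - \frac{7}{15150}$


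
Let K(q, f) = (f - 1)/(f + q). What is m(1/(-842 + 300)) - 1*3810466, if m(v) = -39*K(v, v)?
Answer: -7642109/2 ≈ -3.8211e+6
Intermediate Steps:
K(q, f) = (-1 + f)/(f + q)
m(v) = -39*(-1 + v)/(2*v) (m(v) = -39*(-1 + v)/(v + v) = -39*(-1 + v)/(2*v))
m(1/(-842 + 300)) - 1*3810466 = 39*(1 - 1/(-842 + 300))/(2*(1/(-842 + 300))) - 1*3810466 = 39*(1 - 1/(-542))/(2*(1/(-542))) - 3810466 = 39*(1 - 1*(-1/542))/(2*(-1/542)) - 3810466 = (39/2)*(-542)*(1 + 1/542) - 3810466 = (39/2)*(-542)*(543/542) - 3810466 = -21177/2 - 3810466 = -7642109/2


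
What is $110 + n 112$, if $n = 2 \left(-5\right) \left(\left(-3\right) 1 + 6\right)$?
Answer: $-3250$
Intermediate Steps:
$n = -30$ ($n = - 10 \left(-3 + 6\right) = \left(-10\right) 3 = -30$)
$110 + n 112 = 110 - 3360 = -3250$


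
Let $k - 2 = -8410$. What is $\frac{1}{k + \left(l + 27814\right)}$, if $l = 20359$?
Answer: $\frac{1}{39765} \approx 2.5148 \cdot 10^{-5}$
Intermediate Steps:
$k = -8408$ ($k = 2 - 8410 = -8408$)
$\frac{1}{k + \left(l + 27814\right)} = \frac{1}{-8408 + \left(20359 + 27814\right)} = \frac{1}{-8408 + 48173} = \frac{1}{39765}$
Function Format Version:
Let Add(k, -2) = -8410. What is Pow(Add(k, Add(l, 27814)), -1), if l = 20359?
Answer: Rational(1, 39765) ≈ 2.5148e-5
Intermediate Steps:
k = -8408 (k = Add(2, -8410) = -8408)
Pow(Add(k, Add(l, 27814)), -1) = Pow(Add(-8408, Add(20359, 27814)), -1) = Pow(Add(-8408, 48173), -1) = Pow(39765, -1) = Rational(1, 39765)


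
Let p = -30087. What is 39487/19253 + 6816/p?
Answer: 352272307/193088337 ≈ 1.8244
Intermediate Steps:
39487/19253 + 6816/p = 39487/19253 + 6816/(-30087) = 39487*(1/19253) + 6816*(-1/30087) = 39487/19253 - 2272/10029 = 352272307/193088337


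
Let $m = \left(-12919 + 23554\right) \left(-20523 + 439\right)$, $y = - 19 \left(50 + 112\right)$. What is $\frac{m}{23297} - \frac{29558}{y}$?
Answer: $- \frac{328375843897}{35854083} \approx -9158.7$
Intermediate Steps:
$y = -3078$ ($y = \left(-19\right) 162 = -3078$)
$m = -213593340$ ($m = 10635 \left(-20084\right) = -213593340$)
$\frac{m}{23297} - \frac{29558}{y} = - \frac{213593340}{23297} - \frac{29558}{-3078} = \left(-213593340\right) \frac{1}{23297} - - \frac{14779}{1539} = - \frac{213593340}{23297} + \frac{14779}{1539} = - \frac{328375843897}{35854083}$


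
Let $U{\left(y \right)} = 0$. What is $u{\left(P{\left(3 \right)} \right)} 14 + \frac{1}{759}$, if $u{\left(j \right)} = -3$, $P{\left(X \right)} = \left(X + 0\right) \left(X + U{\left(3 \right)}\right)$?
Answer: $- \frac{31877}{759} \approx -41.999$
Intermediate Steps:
$P{\left(X \right)} = X^{2}$ ($P{\left(X \right)} = \left(X + 0\right) \left(X + 0\right) = X X = X^{2}$)
$u{\left(P{\left(3 \right)} \right)} 14 + \frac{1}{759} = \left(-3\right) 14 + \frac{1}{759} = -42 + \frac{1}{759} = - \frac{31877}{759}$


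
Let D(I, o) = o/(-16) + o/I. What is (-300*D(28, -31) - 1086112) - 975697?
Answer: -57737627/28 ≈ -2.0621e+6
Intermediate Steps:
D(I, o) = -o/16 + o/I (D(I, o) = o*(-1/16) + o/I = -o/16 + o/I)
(-300*D(28, -31) - 1086112) - 975697 = (-300*(-1/16*(-31) - 31/28) - 1086112) - 975697 = (-300*(31/16 - 31*1/28) - 1086112) - 975697 = (-300*(31/16 - 31/28) - 1086112) - 975697 = (-300*93/112 - 1086112) - 975697 = (-6975/28 - 1086112) - 975697 = -30418111/28 - 975697 = -57737627/28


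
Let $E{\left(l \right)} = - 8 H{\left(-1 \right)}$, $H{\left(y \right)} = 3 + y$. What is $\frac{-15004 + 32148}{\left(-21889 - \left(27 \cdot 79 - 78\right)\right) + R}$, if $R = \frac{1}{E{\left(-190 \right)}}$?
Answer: $- \frac{274304}{383105} \approx -0.716$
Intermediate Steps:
$E{\left(l \right)} = -16$ ($E{\left(l \right)} = - 8 \left(3 - 1\right) = \left(-8\right) 2 = -16$)
$R = - \frac{1}{16}$ ($R = \frac{1}{-16} = - \frac{1}{16} \approx -0.0625$)
$\frac{-15004 + 32148}{\left(-21889 - \left(27 \cdot 79 - 78\right)\right) + R} = \frac{-15004 + 32148}{\left(-21889 - \left(27 \cdot 79 - 78\right)\right) - \frac{1}{16}} = \frac{17144}{\left(-21889 - \left(2133 - 78\right)\right) - \frac{1}{16}} = \frac{17144}{\left(-21889 - 2055\right) - \frac{1}{16}} = \frac{17144}{-23944 - \frac{1}{16}} = \frac{17144}{- \frac{383105}{16}} = 17144 \left(- \frac{16}{383105}\right) = - \frac{274304}{383105}$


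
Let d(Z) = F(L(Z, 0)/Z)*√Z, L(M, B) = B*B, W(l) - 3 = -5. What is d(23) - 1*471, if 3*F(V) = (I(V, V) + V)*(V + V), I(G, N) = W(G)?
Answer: -471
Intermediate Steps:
W(l) = -2 (W(l) = 3 - 5 = -2)
L(M, B) = B²
I(G, N) = -2
F(V) = 2*V*(-2 + V)/3 (F(V) = ((-2 + V)*(V + V))/3 = ((-2 + V)*(2*V))/3 = (2*V*(-2 + V))/3 = 2*V*(-2 + V)/3)
d(Z) = 0 (d(Z) = (2*(0²/Z)*(-2 + 0²/Z)/3)*√Z = (2*(0/Z)*(-2 + 0/Z)/3)*√Z = ((⅔)*0*(-2 + 0))*√Z = ((⅔)*0*(-2))*√Z = 0*√Z = 0)
d(23) - 1*471 = 0 - 1*471 = 0 - 471 = -471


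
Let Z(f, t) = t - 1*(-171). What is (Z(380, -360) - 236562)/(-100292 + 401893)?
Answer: -236751/301601 ≈ -0.78498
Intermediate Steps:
Z(f, t) = 171 + t (Z(f, t) = t + 171 = 171 + t)
(Z(380, -360) - 236562)/(-100292 + 401893) = ((171 - 360) - 236562)/(-100292 + 401893) = (-189 - 236562)/301601 = -236751*1/301601 = -236751/301601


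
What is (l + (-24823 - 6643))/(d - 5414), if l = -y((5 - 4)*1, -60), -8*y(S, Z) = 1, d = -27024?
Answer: 35961/37072 ≈ 0.97003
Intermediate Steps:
y(S, Z) = -⅛ (y(S, Z) = -⅛*1 = -⅛)
l = ⅛ (l = -1*(-⅛) = ⅛ ≈ 0.12500)
(l + (-24823 - 6643))/(d - 5414) = (⅛ + (-24823 - 6643))/(-27024 - 5414) = (⅛ - 31466)/(-32438) = -251727/8*(-1/32438) = 35961/37072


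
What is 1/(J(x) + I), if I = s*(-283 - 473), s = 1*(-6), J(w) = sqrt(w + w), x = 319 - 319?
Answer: 1/4536 ≈ 0.00022046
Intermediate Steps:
x = 0
J(w) = sqrt(2)*sqrt(w) (J(w) = sqrt(2*w) = sqrt(2)*sqrt(w))
s = -6
I = 4536 (I = -6*(-283 - 473) = -6*(-756) = 4536)
1/(J(x) + I) = 1/(sqrt(2)*sqrt(0) + 4536) = 1/(sqrt(2)*0 + 4536) = 1/(0 + 4536) = 1/4536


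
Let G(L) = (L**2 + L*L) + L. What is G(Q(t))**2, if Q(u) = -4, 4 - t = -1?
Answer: 784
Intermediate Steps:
t = 5 (t = 4 - 1*(-1) = 4 + 1 = 5)
G(L) = L + 2*L**2 (G(L) = (L**2 + L**2) + L = 2*L**2 + L = L + 2*L**2)
G(Q(t))**2 = (-4*(1 + 2*(-4)))**2 = (-4*(1 - 8))**2 = (-4*(-7))**2 = 28**2 = 784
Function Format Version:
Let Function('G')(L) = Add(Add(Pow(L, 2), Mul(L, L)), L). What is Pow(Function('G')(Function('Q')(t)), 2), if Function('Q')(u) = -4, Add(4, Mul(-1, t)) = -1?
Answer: 784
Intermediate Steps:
t = 5 (t = Add(4, Mul(-1, -1)) = Add(4, 1) = 5)
Function('G')(L) = Add(L, Mul(2, Pow(L, 2))) (Function('G')(L) = Add(Add(Pow(L, 2), Pow(L, 2)), L) = Add(Mul(2, Pow(L, 2)), L) = Add(L, Mul(2, Pow(L, 2))))
Pow(Function('G')(Function('Q')(t)), 2) = Pow(Mul(-4, Add(1, Mul(2, -4))), 2) = Pow(Mul(-4, Add(1, -8)), 2) = Pow(Mul(-4, -7), 2) = Pow(28, 2) = 784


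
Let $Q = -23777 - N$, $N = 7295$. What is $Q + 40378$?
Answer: $9306$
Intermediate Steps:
$Q = -31072$ ($Q = -23777 - 7295 = -31072$)
$Q + 40378 = -31072 + 40378 = 9306$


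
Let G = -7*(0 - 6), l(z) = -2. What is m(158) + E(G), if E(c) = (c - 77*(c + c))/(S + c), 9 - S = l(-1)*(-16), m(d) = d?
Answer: -3424/19 ≈ -180.21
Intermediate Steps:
G = 42 (G = -7*(-6) = 42)
S = -23 (S = 9 - (-2)*(-16) = 9 - 1*32 = 9 - 32 = -23)
E(c) = -153*c/(-23 + c) (E(c) = (c - 77*(c + c))/(-23 + c) = (c - 154*c)/(-23 + c) = (-153*c)/(-23 + c) = -153*c/(-23 + c))
m(158) + E(G) = 158 - 153*42/(-23 + 42) = 158 - 153*42/19 = 158 - 153*42*1/19 = 158 - 6426/19 = -3424/19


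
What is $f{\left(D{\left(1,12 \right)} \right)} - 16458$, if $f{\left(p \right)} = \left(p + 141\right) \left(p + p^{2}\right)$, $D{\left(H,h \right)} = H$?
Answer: $-16174$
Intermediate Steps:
$f{\left(p \right)} = \left(141 + p\right) \left(p + p^{2}\right)$
$f{\left(D{\left(1,12 \right)} \right)} - 16458 = 1 \left(141 + 1^{2} + 142 \cdot 1\right) - 16458 = 1 \left(141 + 1 + 142\right) - 16458 = 1 \cdot 284 - 16458 = 284 - 16458 = -16174$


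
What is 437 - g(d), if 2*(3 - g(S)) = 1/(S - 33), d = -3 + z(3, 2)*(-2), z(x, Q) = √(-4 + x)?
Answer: 282091/650 + I/1300 ≈ 433.99 + 0.00076923*I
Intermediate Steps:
d = -3 - 2*I (d = -3 + √(-4 + 3)*(-2) = -3 + √(-1)*(-2) = -3 + I*(-2) = -3 - 2*I ≈ -3.0 - 2.0*I)
g(S) = 3 - 1/(2*(-33 + S)) (g(S) = 3 - 1/(2*(S - 33)) = 3 - 1/(2*(-33 + S)))
437 - g(d) = 437 - (-199 + 6*(-3 - 2*I))/(2*(-33 + (-3 - 2*I))) = 437 - (-199 + (-18 - 12*I))/(2*(-36 - 2*I)) = 437 - (-36 + 2*I)/1300*(-217 - 12*I)/2 = 437 - (-217 - 12*I)*(-36 + 2*I)/2600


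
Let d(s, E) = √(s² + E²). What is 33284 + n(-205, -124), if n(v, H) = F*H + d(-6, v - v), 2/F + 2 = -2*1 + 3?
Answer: 33538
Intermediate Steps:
d(s, E) = √(E² + s²)
F = -2 (F = 2/(-2 + (-2*1 + 3)) = 2/(-2 + (-2 + 3)) = 2/(-2 + 1) = 2/(-1) = 2*(-1) = -2)
n(v, H) = 6 - 2*H (n(v, H) = -2*H + √((v - v)² + (-6)²) = -2*H + √(0² + 36) = -2*H + √(0 + 36) = -2*H + √36 = -2*H + 6 = 6 - 2*H)
33284 + n(-205, -124) = 33284 + (6 - 2*(-124)) = 33284 + (6 + 248) = 33284 + 254 = 33538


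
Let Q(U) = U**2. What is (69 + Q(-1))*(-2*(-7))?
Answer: 980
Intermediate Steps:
(69 + Q(-1))*(-2*(-7)) = (69 + (-1)**2)*(-2*(-7)) = (69 + 1)*14 = 70*14 = 980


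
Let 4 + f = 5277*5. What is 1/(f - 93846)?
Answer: -1/67465 ≈ -1.4822e-5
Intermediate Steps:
f = 26381 (f = -4 + 5277*5 = -4 + 26385 = 26381)
1/(f - 93846) = 1/(26381 - 93846) = 1/(-67465) = -1/67465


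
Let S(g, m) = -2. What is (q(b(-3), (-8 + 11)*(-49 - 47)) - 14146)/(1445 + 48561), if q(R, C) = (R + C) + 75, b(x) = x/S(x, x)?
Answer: -28715/100012 ≈ -0.28712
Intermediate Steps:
b(x) = -x/2 (b(x) = x/(-2) = x*(-½) = -x/2)
q(R, C) = 75 + C + R (q(R, C) = (C + R) + 75 = 75 + C + R)
(q(b(-3), (-8 + 11)*(-49 - 47)) - 14146)/(1445 + 48561) = ((75 + (-8 + 11)*(-49 - 47) - ½*(-3)) - 14146)/(1445 + 48561) = ((75 + 3*(-96) + 3/2) - 14146)/50006 = ((75 - 288 + 3/2) - 14146)*(1/50006) = (-423/2 - 14146)*(1/50006) = -28715/2*1/50006 = -28715/100012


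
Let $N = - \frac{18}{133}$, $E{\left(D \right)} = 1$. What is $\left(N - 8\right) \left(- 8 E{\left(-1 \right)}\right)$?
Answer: $\frac{8656}{133} \approx 65.083$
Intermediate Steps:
$N = - \frac{18}{133}$ ($N = \left(-18\right) \frac{1}{133} = - \frac{18}{133} \approx -0.13534$)
$\left(N - 8\right) \left(- 8 E{\left(-1 \right)}\right) = \left(- \frac{18}{133} - 8\right) \left(\left(-8\right) 1\right) = \left(- \frac{1082}{133}\right) \left(-8\right) = \frac{8656}{133}$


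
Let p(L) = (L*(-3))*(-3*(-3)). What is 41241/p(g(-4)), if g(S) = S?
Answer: 13747/36 ≈ 381.86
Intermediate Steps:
p(L) = -27*L (p(L) = -3*L*9 = -27*L)
41241/p(g(-4)) = 41241/((-27*(-4))) = 41241/108 = 41241*(1/108) = 13747/36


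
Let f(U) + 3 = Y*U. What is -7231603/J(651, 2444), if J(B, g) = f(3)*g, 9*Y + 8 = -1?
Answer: 7231603/14664 ≈ 493.15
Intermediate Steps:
Y = -1 (Y = -8/9 + (⅑)*(-1) = -8/9 - ⅑ = -1)
f(U) = -3 - U
J(B, g) = -6*g (J(B, g) = (-3 - 1*3)*g = (-3 - 3)*g = -6*g)
-7231603/J(651, 2444) = -7231603/((-6*2444)) = -7231603/(-14664) = -7231603*(-1/14664) = 7231603/14664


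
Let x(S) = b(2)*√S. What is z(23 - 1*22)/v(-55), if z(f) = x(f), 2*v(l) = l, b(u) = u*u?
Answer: -8/55 ≈ -0.14545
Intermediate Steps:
b(u) = u²
v(l) = l/2
x(S) = 4*√S (x(S) = 2²*√S = 4*√S)
z(f) = 4*√f
z(23 - 1*22)/v(-55) = (4*√(23 - 1*22))/(((½)*(-55))) = (4*√(23 - 22))/(-55/2) = (4*√1)*(-2/55) = (4*1)*(-2/55) = 4*(-2/55) = -8/55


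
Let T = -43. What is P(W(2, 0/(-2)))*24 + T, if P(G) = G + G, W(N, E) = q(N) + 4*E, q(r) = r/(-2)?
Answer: -91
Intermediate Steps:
q(r) = -r/2 (q(r) = r*(-½) = -r/2)
W(N, E) = 4*E - N/2 (W(N, E) = -N/2 + 4*E = 4*E - N/2)
P(G) = 2*G
P(W(2, 0/(-2)))*24 + T = (2*(4*(0/(-2)) - ½*2))*24 - 43 = (2*(4*(0*(-½)) - 1))*24 - 43 = (2*(4*0 - 1))*24 - 43 = (2*(0 - 1))*24 - 43 = (2*(-1))*24 - 43 = -2*24 - 43 = -48 - 43 = -91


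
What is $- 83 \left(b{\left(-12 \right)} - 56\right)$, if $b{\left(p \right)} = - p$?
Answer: $3652$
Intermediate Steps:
$- 83 \left(b{\left(-12 \right)} - 56\right) = - 83 \left(\left(-1\right) \left(-12\right) - 56\right) = - 83 \left(12 - 56\right) = \left(-83\right) \left(-44\right) = 3652$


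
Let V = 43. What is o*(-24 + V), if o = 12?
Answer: 228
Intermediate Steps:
o*(-24 + V) = 12*(-24 + 43) = 12*19 = 228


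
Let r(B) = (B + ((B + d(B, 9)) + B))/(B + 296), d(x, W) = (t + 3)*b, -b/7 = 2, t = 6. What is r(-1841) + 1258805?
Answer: 648286458/515 ≈ 1.2588e+6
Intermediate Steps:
b = -14 (b = -7*2 = -14)
d(x, W) = -126 (d(x, W) = (6 + 3)*(-14) = 9*(-14) = -126)
r(B) = (-126 + 3*B)/(296 + B) (r(B) = (B + ((B - 126) + B))/(B + 296) = (B + ((-126 + B) + B))/(296 + B) = (B + (-126 + 2*B))/(296 + B) = (-126 + 3*B)/(296 + B))
r(-1841) + 1258805 = 3*(-42 - 1841)/(296 - 1841) + 1258805 = 3*(-1883)/(-1545) + 1258805 = 3*(-1/1545)*(-1883) + 1258805 = 1883/515 + 1258805 = 648286458/515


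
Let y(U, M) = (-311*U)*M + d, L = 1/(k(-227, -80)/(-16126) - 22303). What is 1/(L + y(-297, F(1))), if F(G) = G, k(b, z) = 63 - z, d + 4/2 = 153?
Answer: 32696211/3024988047832 ≈ 1.0809e-5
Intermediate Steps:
d = 151 (d = -2 + 153 = 151)
L = -1466/32696211 (L = 1/((63 - 1*(-80))/(-16126) - 22303) = 1/((63 + 80)*(-1/16126) - 22303) = 1/(143*(-1/16126) - 22303) = 1/(-13/1466 - 22303) = 1/(-32696211/1466) = -1466/32696211 ≈ -4.4837e-5)
y(U, M) = 151 - 311*M*U (y(U, M) = (-311*U)*M + 151 = -311*M*U + 151 = 151 - 311*M*U)
1/(L + y(-297, F(1))) = 1/(-1466/32696211 + (151 - 311*1*(-297))) = 1/(-1466/32696211 + (151 + 92367)) = 1/(-1466/32696211 + 92518) = 1/(3024988047832/32696211) = 32696211/3024988047832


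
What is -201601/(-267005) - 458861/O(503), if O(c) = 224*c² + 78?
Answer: 11303035843189/15132266468470 ≈ 0.74695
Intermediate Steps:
O(c) = 78 + 224*c²
-201601/(-267005) - 458861/O(503) = -201601/(-267005) - 458861/(78 + 224*503²) = -201601*(-1/267005) - 458861/(78 + 224*253009) = 201601/267005 - 458861/(78 + 56674016) = 201601/267005 - 458861/56674094 = 11303035843189/15132266468470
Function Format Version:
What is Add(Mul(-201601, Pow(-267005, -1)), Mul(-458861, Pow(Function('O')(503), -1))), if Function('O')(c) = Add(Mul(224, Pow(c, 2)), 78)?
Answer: Rational(11303035843189, 15132266468470) ≈ 0.74695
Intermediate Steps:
Function('O')(c) = Add(78, Mul(224, Pow(c, 2)))
Add(Mul(-201601, Pow(-267005, -1)), Mul(-458861, Pow(Function('O')(503), -1))) = Add(Mul(-201601, Pow(-267005, -1)), Mul(-458861, Pow(Add(78, Mul(224, Pow(503, 2))), -1))) = Add(Mul(-201601, Rational(-1, 267005)), Mul(-458861, Pow(Add(78, Mul(224, 253009)), -1))) = Add(Rational(201601, 267005), Mul(-458861, Pow(Add(78, 56674016), -1))) = Add(Rational(201601, 267005), Mul(-458861, Pow(56674094, -1))) = Add(Rational(201601, 267005), Mul(-458861, Rational(1, 56674094))) = Add(Rational(201601, 267005), Rational(-458861, 56674094)) = Rational(11303035843189, 15132266468470)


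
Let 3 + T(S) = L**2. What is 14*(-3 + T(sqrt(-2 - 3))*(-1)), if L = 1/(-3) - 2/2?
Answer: -224/9 ≈ -24.889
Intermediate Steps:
L = -4/3 (L = 1*(-1/3) - 2*1/2 = -1/3 - 1 = -4/3 ≈ -1.3333)
T(S) = -11/9 (T(S) = -3 + (-4/3)**2 = -3 + 16/9 = -11/9)
14*(-3 + T(sqrt(-2 - 3))*(-1)) = 14*(-3 - 11/9*(-1)) = 14*(-3 + 11/9) = 14*(-16/9) = -224/9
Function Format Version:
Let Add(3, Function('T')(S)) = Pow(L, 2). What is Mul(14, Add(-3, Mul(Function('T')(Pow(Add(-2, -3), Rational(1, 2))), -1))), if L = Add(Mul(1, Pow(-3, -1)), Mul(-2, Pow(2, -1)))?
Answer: Rational(-224, 9) ≈ -24.889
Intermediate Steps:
L = Rational(-4, 3) (L = Add(Mul(1, Rational(-1, 3)), Mul(-2, Rational(1, 2))) = Add(Rational(-1, 3), -1) = Rational(-4, 3) ≈ -1.3333)
Function('T')(S) = Rational(-11, 9) (Function('T')(S) = Add(-3, Pow(Rational(-4, 3), 2)) = Add(-3, Rational(16, 9)) = Rational(-11, 9))
Mul(14, Add(-3, Mul(Function('T')(Pow(Add(-2, -3), Rational(1, 2))), -1))) = Mul(14, Add(-3, Mul(Rational(-11, 9), -1))) = Mul(14, Add(-3, Rational(11, 9))) = Mul(14, Rational(-16, 9)) = Rational(-224, 9)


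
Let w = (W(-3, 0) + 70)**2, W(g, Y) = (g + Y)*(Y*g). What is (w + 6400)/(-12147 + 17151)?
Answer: 2825/1251 ≈ 2.2582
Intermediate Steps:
W(g, Y) = Y*g*(Y + g) (W(g, Y) = (Y + g)*(Y*g) = Y*g*(Y + g))
w = 4900 (w = (0*(-3)*(0 - 3) + 70)**2 = (0*(-3)*(-3) + 70)**2 = (0 + 70)**2 = 70**2 = 4900)
(w + 6400)/(-12147 + 17151) = (4900 + 6400)/(-12147 + 17151) = 11300/5004 = 11300*(1/5004) = 2825/1251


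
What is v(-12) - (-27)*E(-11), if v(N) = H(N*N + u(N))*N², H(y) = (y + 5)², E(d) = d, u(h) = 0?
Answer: 3196647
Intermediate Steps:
H(y) = (5 + y)²
v(N) = N²*(5 + N²)² (v(N) = (5 + (N*N + 0))²*N² = (5 + (N² + 0))²*N² = (5 + N²)²*N² = N²*(5 + N²)²)
v(-12) - (-27)*E(-11) = (-12)²*(5 + (-12)²)² - (-27)*(-11) = 144*(5 + 144)² - 1*297 = 144*149² - 297 = 144*22201 - 297 = 3196944 - 297 = 3196647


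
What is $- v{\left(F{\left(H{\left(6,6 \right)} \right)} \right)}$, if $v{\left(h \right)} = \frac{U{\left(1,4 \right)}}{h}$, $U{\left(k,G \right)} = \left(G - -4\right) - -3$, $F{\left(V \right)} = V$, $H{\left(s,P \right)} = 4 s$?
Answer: $- \frac{11}{24} \approx -0.45833$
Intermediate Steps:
$U{\left(k,G \right)} = 7 + G$ ($U{\left(k,G \right)} = \left(G + 4\right) + 3 = \left(4 + G\right) + 3 = 7 + G$)
$v{\left(h \right)} = \frac{11}{h}$ ($v{\left(h \right)} = \frac{7 + 4}{h} = \frac{11}{h}$)
$- v{\left(F{\left(H{\left(6,6 \right)} \right)} \right)} = - \frac{11}{4 \cdot 6} = - \frac{11}{24}$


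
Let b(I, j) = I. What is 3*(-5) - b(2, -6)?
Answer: -17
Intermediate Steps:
3*(-5) - b(2, -6) = 3*(-5) - 1*2 = -15 - 2 = -17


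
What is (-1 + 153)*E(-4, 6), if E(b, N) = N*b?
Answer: -3648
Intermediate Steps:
(-1 + 153)*E(-4, 6) = (-1 + 153)*(6*(-4)) = 152*(-24) = -3648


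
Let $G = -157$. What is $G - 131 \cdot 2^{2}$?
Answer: $-681$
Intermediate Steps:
$G - 131 \cdot 2^{2} = -157 - 131 \cdot 2^{2} = -157 - 524 = -681$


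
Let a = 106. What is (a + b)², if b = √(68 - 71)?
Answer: (106 + I*√3)² ≈ 11233.0 + 367.19*I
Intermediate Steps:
b = I*√3 (b = √(-3) = I*√3 ≈ 1.732*I)
(a + b)² = (106 + I*√3)²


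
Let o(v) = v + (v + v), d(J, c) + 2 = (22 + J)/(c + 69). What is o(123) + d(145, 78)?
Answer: 54116/147 ≈ 368.14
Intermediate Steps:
d(J, c) = -2 + (22 + J)/(69 + c) (d(J, c) = -2 + (22 + J)/(c + 69) = -2 + (22 + J)/(69 + c))
o(v) = 3*v (o(v) = v + 2*v = 3*v)
o(123) + d(145, 78) = 3*123 + (-116 + 145 - 2*78)/(69 + 78) = 369 + (-116 + 145 - 156)/147 = 369 + (1/147)*(-127) = 369 - 127/147 = 54116/147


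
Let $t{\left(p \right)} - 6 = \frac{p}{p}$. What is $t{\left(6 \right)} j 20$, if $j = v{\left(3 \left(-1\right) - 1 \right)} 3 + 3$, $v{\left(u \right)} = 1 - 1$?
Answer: $420$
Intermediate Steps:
$t{\left(p \right)} = 7$ ($t{\left(p \right)} = 6 + \frac{p}{p} = 6 + 1 = 7$)
$v{\left(u \right)} = 0$ ($v{\left(u \right)} = 1 - 1 = 0$)
$j = 3$ ($j = 0 \cdot 3 + 3 = 0 + 3 = 3$)
$t{\left(6 \right)} j 20 = 7 \cdot 3 \cdot 20 = 21 \cdot 20 = 420$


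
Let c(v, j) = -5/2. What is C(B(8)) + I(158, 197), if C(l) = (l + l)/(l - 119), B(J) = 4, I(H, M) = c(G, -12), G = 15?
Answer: -591/230 ≈ -2.5696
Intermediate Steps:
c(v, j) = -5/2 (c(v, j) = -5*1/2 = -5/2)
I(H, M) = -5/2
C(l) = 2*l/(-119 + l) (C(l) = (2*l)/(-119 + l) = 2*l/(-119 + l))
C(B(8)) + I(158, 197) = 2*4/(-119 + 4) - 5/2 = 2*4/(-115) - 5/2 = 2*4*(-1/115) - 5/2 = -8/115 - 5/2 = -591/230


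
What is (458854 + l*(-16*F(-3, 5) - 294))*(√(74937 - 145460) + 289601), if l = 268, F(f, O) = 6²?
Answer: 65361208094 + 225694*I*√70523 ≈ 6.5361e+10 + 5.9936e+7*I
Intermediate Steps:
F(f, O) = 36
(458854 + l*(-16*F(-3, 5) - 294))*(√(74937 - 145460) + 289601) = (458854 + 268*(-16*36 - 294))*(√(74937 - 145460) + 289601) = (458854 + 268*(-576 - 294))*(√(-70523) + 289601) = (458854 + 268*(-870))*(I*√70523 + 289601) = (458854 - 233160)*(289601 + I*√70523) = 225694*(289601 + I*√70523) = 65361208094 + 225694*I*√70523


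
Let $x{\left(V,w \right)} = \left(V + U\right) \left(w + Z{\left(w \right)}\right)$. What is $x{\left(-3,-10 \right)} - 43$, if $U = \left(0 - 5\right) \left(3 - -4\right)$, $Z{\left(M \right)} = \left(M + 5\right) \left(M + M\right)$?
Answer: $-3463$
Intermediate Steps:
$Z{\left(M \right)} = 2 M \left(5 + M\right)$ ($Z{\left(M \right)} = \left(5 + M\right) 2 M = 2 M \left(5 + M\right)$)
$U = -35$ ($U = - 5 \left(3 + 4\right) = \left(-5\right) 7 = -35$)
$x{\left(V,w \right)} = \left(-35 + V\right) \left(w + 2 w \left(5 + w\right)\right)$ ($x{\left(V,w \right)} = \left(V - 35\right) \left(w + 2 w \left(5 + w\right)\right) = \left(-35 + V\right) \left(w + 2 w \left(5 + w\right)\right)$)
$x{\left(-3,-10 \right)} - 43 = - 10 \left(-385 - 3 - -700 + 2 \left(-3\right) \left(5 - 10\right)\right) - 43 = - 10 \left(-385 - 3 + 700 + 2 \left(-3\right) \left(-5\right)\right) - 43 = - 10 \left(-385 - 3 + 700 + 30\right) - 43 = \left(-10\right) 342 - 43 = -3420 - 43 = -3463$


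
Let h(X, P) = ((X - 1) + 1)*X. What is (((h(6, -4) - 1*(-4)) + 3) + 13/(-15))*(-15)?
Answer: -632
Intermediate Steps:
h(X, P) = X**2 (h(X, P) = ((-1 + X) + 1)*X = X*X = X**2)
(((h(6, -4) - 1*(-4)) + 3) + 13/(-15))*(-15) = (((6**2 - 1*(-4)) + 3) + 13/(-15))*(-15) = (((36 + 4) + 3) + 13*(-1/15))*(-15) = ((40 + 3) - 13/15)*(-15) = (43 - 13/15)*(-15) = (632/15)*(-15) = -632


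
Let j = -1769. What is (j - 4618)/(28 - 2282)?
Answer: 6387/2254 ≈ 2.8336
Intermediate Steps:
(j - 4618)/(28 - 2282) = (-1769 - 4618)/(28 - 2282) = -6387/(-2254) = -6387*(-1/2254) = 6387/2254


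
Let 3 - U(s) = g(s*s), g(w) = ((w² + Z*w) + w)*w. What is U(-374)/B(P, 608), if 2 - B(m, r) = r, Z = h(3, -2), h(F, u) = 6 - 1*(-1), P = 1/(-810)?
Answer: 912290592792127/202 ≈ 4.5163e+12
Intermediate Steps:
P = -1/810 ≈ -0.0012346
h(F, u) = 7 (h(F, u) = 6 + 1 = 7)
Z = 7
B(m, r) = 2 - r
g(w) = w*(w² + 8*w) (g(w) = ((w² + 7*w) + w)*w = (w² + 8*w)*w = w*(w² + 8*w))
U(s) = 3 - s⁴*(8 + s²) (U(s) = 3 - (s*s)²*(8 + s*s) = 3 - (s²)²*(8 + s²) = 3 - s⁴*(8 + s²))
U(-374)/B(P, 608) = (3 - 1*(-374)⁶ - 8*(-374)⁴)/(2 - 1*608) = (3 - 1*2736715256013376 - 8*19565295376)/(2 - 608) = (3 - 2736715256013376 - 156522363008)/(-606) = -2736871778376381*(-1/606) = 912290592792127/202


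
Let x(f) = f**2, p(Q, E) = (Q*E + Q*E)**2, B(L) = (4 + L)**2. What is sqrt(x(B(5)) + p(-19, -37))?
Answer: sqrt(1983397) ≈ 1408.3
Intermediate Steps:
p(Q, E) = 4*E**2*Q**2 (p(Q, E) = (E*Q + E*Q)**2 = (2*E*Q)**2 = 4*E**2*Q**2)
sqrt(x(B(5)) + p(-19, -37)) = sqrt(((4 + 5)**2)**2 + 4*(-37)**2*(-19)**2) = sqrt((9**2)**2 + 4*1369*361) = sqrt(81**2 + 1976836) = sqrt(6561 + 1976836) = sqrt(1983397)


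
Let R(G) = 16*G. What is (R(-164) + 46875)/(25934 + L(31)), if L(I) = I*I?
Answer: 44251/26895 ≈ 1.6453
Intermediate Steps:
L(I) = I**2
(R(-164) + 46875)/(25934 + L(31)) = (16*(-164) + 46875)/(25934 + 31**2) = (-2624 + 46875)/(25934 + 961) = 44251/26895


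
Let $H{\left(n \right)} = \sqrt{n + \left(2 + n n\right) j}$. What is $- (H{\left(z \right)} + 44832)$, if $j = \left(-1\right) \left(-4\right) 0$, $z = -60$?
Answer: $-44832 - 2 i \sqrt{15} \approx -44832.0 - 7.746 i$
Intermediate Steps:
$j = 0$ ($j = 4 \cdot 0 = 0$)
$H{\left(n \right)} = \sqrt{n}$ ($H{\left(n \right)} = \sqrt{n + \left(2 + n n\right) 0} = \sqrt{n + \left(2 + n^{2}\right) 0} = \sqrt{n + 0} = \sqrt{n}$)
$- (H{\left(z \right)} + 44832) = - (\sqrt{-60} + 44832) = - (2 i \sqrt{15} + 44832) = - (44832 + 2 i \sqrt{15}) = -44832 - 2 i \sqrt{15}$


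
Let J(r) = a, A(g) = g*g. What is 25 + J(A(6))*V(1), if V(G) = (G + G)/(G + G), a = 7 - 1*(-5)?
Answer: 37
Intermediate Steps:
a = 12 (a = 7 + 5 = 12)
A(g) = g**2
J(r) = 12
V(G) = 1 (V(G) = (2*G)/((2*G)) = (2*G)*(1/(2*G)) = 1)
25 + J(A(6))*V(1) = 25 + 12*1 = 25 + 12 = 37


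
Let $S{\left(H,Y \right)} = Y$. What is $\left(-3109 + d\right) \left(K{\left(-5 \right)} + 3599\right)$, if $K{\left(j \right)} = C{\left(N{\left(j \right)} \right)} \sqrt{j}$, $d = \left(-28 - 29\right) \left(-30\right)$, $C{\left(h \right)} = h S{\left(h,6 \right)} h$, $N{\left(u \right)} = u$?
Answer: $-5035001 - 209850 i \sqrt{5} \approx -5.035 \cdot 10^{6} - 4.6924 \cdot 10^{5} i$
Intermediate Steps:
$C{\left(h \right)} = 6 h^{2}$ ($C{\left(h \right)} = h 6 h = 6 h h = 6 h^{2}$)
$d = 1710$ ($d = \left(-57\right) \left(-30\right) = 1710$)
$K{\left(j \right)} = 6 j^{\frac{5}{2}}$ ($K{\left(j \right)} = 6 j^{2} \sqrt{j} = 6 j^{\frac{5}{2}}$)
$\left(-3109 + d\right) \left(K{\left(-5 \right)} + 3599\right) = \left(-3109 + 1710\right) \left(6 \left(-5\right)^{\frac{5}{2}} + 3599\right) = - 1399 \left(6 \cdot 25 i \sqrt{5} + 3599\right) = - 1399 \left(150 i \sqrt{5} + 3599\right) = - 1399 \left(3599 + 150 i \sqrt{5}\right) = -5035001 - 209850 i \sqrt{5}$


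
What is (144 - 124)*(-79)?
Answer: -1580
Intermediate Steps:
(144 - 124)*(-79) = 20*(-79) = -1580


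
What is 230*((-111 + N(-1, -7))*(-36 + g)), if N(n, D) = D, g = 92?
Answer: -1519840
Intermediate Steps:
230*((-111 + N(-1, -7))*(-36 + g)) = 230*((-111 - 7)*(-36 + 92)) = 230*(-118*56) = 230*(-6608) = -1519840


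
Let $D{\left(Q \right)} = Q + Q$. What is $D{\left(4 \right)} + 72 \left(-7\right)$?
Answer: $-496$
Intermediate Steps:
$D{\left(Q \right)} = 2 Q$
$D{\left(4 \right)} + 72 \left(-7\right) = 2 \cdot 4 + 72 \left(-7\right) = 8 - 504 = -496$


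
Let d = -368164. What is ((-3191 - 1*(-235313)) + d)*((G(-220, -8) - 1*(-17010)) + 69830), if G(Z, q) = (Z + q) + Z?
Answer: -11752940464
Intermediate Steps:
G(Z, q) = q + 2*Z
((-3191 - 1*(-235313)) + d)*((G(-220, -8) - 1*(-17010)) + 69830) = ((-3191 - 1*(-235313)) - 368164)*(((-8 + 2*(-220)) - 1*(-17010)) + 69830) = ((-3191 + 235313) - 368164)*(((-8 - 440) + 17010) + 69830) = (232122 - 368164)*((-448 + 17010) + 69830) = -136042*(16562 + 69830) = -136042*86392 = -11752940464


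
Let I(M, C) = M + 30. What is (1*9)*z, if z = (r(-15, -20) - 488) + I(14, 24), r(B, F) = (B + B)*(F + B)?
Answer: 5454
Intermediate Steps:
I(M, C) = 30 + M
r(B, F) = 2*B*(B + F) (r(B, F) = (2*B)*(B + F) = 2*B*(B + F))
z = 606 (z = (2*(-15)*(-15 - 20) - 488) + (30 + 14) = (2*(-15)*(-35) - 488) + 44 = (1050 - 488) + 44 = 562 + 44 = 606)
(1*9)*z = (1*9)*606 = 9*606 = 5454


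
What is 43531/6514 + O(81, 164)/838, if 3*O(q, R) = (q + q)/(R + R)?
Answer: 2991364135/447616024 ≈ 6.6829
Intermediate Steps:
O(q, R) = q/(3*R) (O(q, R) = ((q + q)/(R + R))/3 = ((2*q)/((2*R)))/3 = ((2*q)*(1/(2*R)))/3 = (q/R)/3 = q/(3*R))
43531/6514 + O(81, 164)/838 = 43531/6514 + ((⅓)*81/164)/838 = 43531*(1/6514) + ((⅓)*81*(1/164))*(1/838) = 43531/6514 + (27/164)*(1/838) = 43531/6514 + 27/137432 = 2991364135/447616024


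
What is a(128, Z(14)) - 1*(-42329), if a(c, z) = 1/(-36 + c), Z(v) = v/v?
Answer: 3894269/92 ≈ 42329.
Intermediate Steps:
Z(v) = 1
a(128, Z(14)) - 1*(-42329) = 1/(-36 + 128) - 1*(-42329) = 1/92 + 42329 = 3894269/92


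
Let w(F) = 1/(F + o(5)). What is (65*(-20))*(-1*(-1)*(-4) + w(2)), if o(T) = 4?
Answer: 14950/3 ≈ 4983.3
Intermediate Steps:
w(F) = 1/(4 + F) (w(F) = 1/(F + 4) = 1/(4 + F))
(65*(-20))*(-1*(-1)*(-4) + w(2)) = (65*(-20))*(-1*(-1)*(-4) + 1/(4 + 2)) = -1300*(1*(-4) + 1/6) = -1300*(-4 + 1/6) = -1300*(-23/6) = 14950/3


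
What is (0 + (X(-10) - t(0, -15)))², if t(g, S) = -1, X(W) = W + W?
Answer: 361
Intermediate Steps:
X(W) = 2*W
(0 + (X(-10) - t(0, -15)))² = (0 + (2*(-10) - 1*(-1)))² = (0 + (-20 + 1))² = (0 - 19)² = (-19)² = 361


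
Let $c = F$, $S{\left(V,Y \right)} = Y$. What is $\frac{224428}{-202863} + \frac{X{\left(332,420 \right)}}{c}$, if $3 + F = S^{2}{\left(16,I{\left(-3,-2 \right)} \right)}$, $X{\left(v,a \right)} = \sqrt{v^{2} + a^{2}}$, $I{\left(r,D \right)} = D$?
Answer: $- \frac{11812}{10677} + 52 \sqrt{106} \approx 534.27$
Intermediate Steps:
$X{\left(v,a \right)} = \sqrt{a^{2} + v^{2}}$
$F = 1$ ($F = -3 + \left(-2\right)^{2} = -3 + 4 = 1$)
$c = 1$
$\frac{224428}{-202863} + \frac{X{\left(332,420 \right)}}{c} = \frac{224428}{-202863} + \frac{\sqrt{420^{2} + 332^{2}}}{1} = 224428 \left(- \frac{1}{202863}\right) + \sqrt{176400 + 110224} \cdot 1 = - \frac{11812}{10677} + \sqrt{286624} \cdot 1 = - \frac{11812}{10677} + 52 \sqrt{106} \cdot 1 = - \frac{11812}{10677} + 52 \sqrt{106}$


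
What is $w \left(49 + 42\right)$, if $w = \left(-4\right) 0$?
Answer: $0$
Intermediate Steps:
$w = 0$
$w \left(49 + 42\right) = 0 \left(49 + 42\right) = 0 \cdot 91 = 0$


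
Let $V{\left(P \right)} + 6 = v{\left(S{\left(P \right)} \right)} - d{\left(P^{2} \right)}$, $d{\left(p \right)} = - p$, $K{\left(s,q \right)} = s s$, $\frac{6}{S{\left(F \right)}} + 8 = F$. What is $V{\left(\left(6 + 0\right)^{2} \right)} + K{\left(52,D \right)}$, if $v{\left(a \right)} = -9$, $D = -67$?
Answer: $3985$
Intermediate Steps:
$S{\left(F \right)} = \frac{6}{-8 + F}$
$K{\left(s,q \right)} = s^{2}$
$V{\left(P \right)} = -15 + P^{2}$ ($V{\left(P \right)} = -6 - \left(9 - P^{2}\right) = -6 + \left(-9 + P^{2}\right) = -15 + P^{2}$)
$V{\left(\left(6 + 0\right)^{2} \right)} + K{\left(52,D \right)} = \left(-15 + \left(\left(6 + 0\right)^{2}\right)^{2}\right) + 52^{2} = \left(-15 + \left(6^{2}\right)^{2}\right) + 2704 = \left(-15 + 36^{2}\right) + 2704 = \left(-15 + 1296\right) + 2704 = 1281 + 2704 = 3985$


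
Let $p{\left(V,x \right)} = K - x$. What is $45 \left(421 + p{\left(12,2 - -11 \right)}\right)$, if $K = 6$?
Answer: $18630$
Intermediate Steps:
$p{\left(V,x \right)} = 6 - x$
$45 \left(421 + p{\left(12,2 - -11 \right)}\right) = 45 \left(421 + \left(6 - \left(2 - -11\right)\right)\right) = 45 \left(421 + \left(6 - \left(2 + 11\right)\right)\right) = 45 \left(421 + \left(6 - 13\right)\right) = 45 \left(421 - 7\right) = 45 \cdot 414 = 18630$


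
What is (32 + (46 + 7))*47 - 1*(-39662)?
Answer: 43657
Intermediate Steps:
(32 + (46 + 7))*47 - 1*(-39662) = (32 + 53)*47 + 39662 = 85*47 + 39662 = 3995 + 39662 = 43657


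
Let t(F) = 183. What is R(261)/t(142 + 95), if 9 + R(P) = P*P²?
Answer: 5926524/61 ≈ 97156.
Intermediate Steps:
R(P) = -9 + P³ (R(P) = -9 + P*P² = -9 + P³)
R(261)/t(142 + 95) = (-9 + 261³)/183 = (-9 + 17779581)*(1/183) = 17779572*(1/183) = 5926524/61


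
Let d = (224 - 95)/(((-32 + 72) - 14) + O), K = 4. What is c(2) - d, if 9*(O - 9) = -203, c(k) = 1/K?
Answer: -1133/112 ≈ -10.116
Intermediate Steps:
c(k) = ¼ (c(k) = 1/4 = ¼)
O = -122/9 (O = 9 + (⅑)*(-203) = 9 - 203/9 = -122/9 ≈ -13.556)
d = 1161/112 (d = (224 - 95)/(((-32 + 72) - 14) - 122/9) = 129/((40 - 14) - 122/9) = 129/(26 - 122/9) = 129/(112/9) = 129*(9/112) = 1161/112 ≈ 10.366)
c(2) - d = ¼ - 1*1161/112 = ¼ - 1161/112 = -1133/112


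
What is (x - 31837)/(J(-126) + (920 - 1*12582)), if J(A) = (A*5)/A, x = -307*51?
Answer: 47494/11657 ≈ 4.0743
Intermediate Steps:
x = -15657
J(A) = 5 (J(A) = (5*A)/A = 5)
(x - 31837)/(J(-126) + (920 - 1*12582)) = (-15657 - 31837)/(5 + (920 - 1*12582)) = -47494/(5 + (920 - 12582)) = -47494/(5 - 11662) = -47494/(-11657) = -47494*(-1/11657) = 47494/11657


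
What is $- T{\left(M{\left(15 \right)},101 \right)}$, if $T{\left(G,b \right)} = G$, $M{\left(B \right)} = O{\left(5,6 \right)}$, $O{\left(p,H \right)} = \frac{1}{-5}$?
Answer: $\frac{1}{5} \approx 0.2$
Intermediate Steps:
$O{\left(p,H \right)} = - \frac{1}{5}$
$M{\left(B \right)} = - \frac{1}{5}$
$- T{\left(M{\left(15 \right)},101 \right)} = \left(-1\right) \left(- \frac{1}{5}\right) = \frac{1}{5}$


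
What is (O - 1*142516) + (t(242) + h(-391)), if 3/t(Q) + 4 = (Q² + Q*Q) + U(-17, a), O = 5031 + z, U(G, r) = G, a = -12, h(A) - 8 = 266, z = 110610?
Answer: -3115163304/117107 ≈ -26601.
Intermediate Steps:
h(A) = 274 (h(A) = 8 + 266 = 274)
O = 115641 (O = 5031 + 110610 = 115641)
t(Q) = 3/(-21 + 2*Q²) (t(Q) = 3/(-4 + ((Q² + Q*Q) - 17)) = 3/(-4 + ((Q² + Q²) - 17)) = 3/(-4 + (2*Q² - 17)) = 3/(-4 + (-17 + 2*Q²)) = 3/(-21 + 2*Q²))
(O - 1*142516) + (t(242) + h(-391)) = (115641 - 1*142516) + (3/(-21 + 2*242²) + 274) = (115641 - 142516) + (3/(-21 + 2*58564) + 274) = -26875 + (3/(-21 + 117128) + 274) = -26875 + (3/117107 + 274) = -26875 + 32087321/117107 = -3115163304/117107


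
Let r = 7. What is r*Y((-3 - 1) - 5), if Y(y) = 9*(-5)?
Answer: -315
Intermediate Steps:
Y(y) = -45
r*Y((-3 - 1) - 5) = 7*(-45) = -315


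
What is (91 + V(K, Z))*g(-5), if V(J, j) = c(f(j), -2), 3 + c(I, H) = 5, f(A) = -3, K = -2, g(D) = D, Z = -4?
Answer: -465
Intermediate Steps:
c(I, H) = 2 (c(I, H) = -3 + 5 = 2)
V(J, j) = 2
(91 + V(K, Z))*g(-5) = (91 + 2)*(-5) = 93*(-5) = -465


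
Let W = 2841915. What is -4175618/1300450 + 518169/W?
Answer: -373096618414/123192278725 ≈ -3.0286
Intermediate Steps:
-4175618/1300450 + 518169/W = -4175618/1300450 + 518169/2841915 = -4175618*1/1300450 + 518169*(1/2841915) = -2087809/650225 + 172723/947305 = -373096618414/123192278725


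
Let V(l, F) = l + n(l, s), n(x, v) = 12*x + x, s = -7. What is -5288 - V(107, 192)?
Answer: -6786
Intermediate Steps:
n(x, v) = 13*x
V(l, F) = 14*l (V(l, F) = l + 13*l = 14*l)
-5288 - V(107, 192) = -5288 - 14*107 = -5288 - 1*1498 = -5288 - 1498 = -6786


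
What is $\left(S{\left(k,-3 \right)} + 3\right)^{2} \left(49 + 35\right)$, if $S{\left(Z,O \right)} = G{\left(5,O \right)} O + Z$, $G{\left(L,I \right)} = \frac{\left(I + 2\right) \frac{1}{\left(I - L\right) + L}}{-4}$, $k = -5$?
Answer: $\frac{1029}{4} \approx 257.25$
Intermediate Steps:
$G{\left(L,I \right)} = - \frac{2 + I}{4 I}$ ($G{\left(L,I \right)} = \frac{2 + I}{I} \left(- \frac{1}{4}\right) = - \frac{2 + I}{4 I}$)
$S{\left(Z,O \right)} = - \frac{1}{2} + Z - \frac{O}{4}$ ($S{\left(Z,O \right)} = \frac{-2 - O}{4 O} O + Z = \left(- \frac{1}{2} - \frac{O}{4}\right) + Z = - \frac{1}{2} + Z - \frac{O}{4}$)
$\left(S{\left(k,-3 \right)} + 3\right)^{2} \left(49 + 35\right) = \left(\left(- \frac{1}{2} - 5 - - \frac{3}{4}\right) + 3\right)^{2} \left(49 + 35\right) = \left(\left(- \frac{1}{2} - 5 + \frac{3}{4}\right) + 3\right)^{2} \cdot 84 = \left(- \frac{19}{4} + 3\right)^{2} \cdot 84 = \left(- \frac{7}{4}\right)^{2} \cdot 84 = \frac{49}{16} \cdot 84 = \frac{1029}{4}$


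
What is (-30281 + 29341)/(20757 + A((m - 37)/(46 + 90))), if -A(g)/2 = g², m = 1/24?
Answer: -5007237120/110568597167 ≈ -0.045286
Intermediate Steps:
m = 1/24 ≈ 0.041667
A(g) = -2*g²
(-30281 + 29341)/(20757 + A((m - 37)/(46 + 90))) = (-30281 + 29341)/(20757 - 2*(1/24 - 37)²/(46 + 90)²) = -940/(20757 - 2*(-887/24/136)²) = -940/(20757 - 2*(-887/24*1/136)²) = -940/(20757 - 2*(-887/3264)²) = -940/(20757 - 2*786769/10653696) = -940/(20757 - 786769/5326848) = -940/110568597167/5326848 = -940*5326848/110568597167 = -5007237120/110568597167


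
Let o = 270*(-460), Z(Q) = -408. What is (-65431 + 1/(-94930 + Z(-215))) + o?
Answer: -18079040279/95338 ≈ -1.8963e+5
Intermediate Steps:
o = -124200
(-65431 + 1/(-94930 + Z(-215))) + o = (-65431 + 1/(-94930 - 408)) - 124200 = (-65431 + 1/(-95338)) - 124200 = (-65431 - 1/95338) - 124200 = -6238060679/95338 - 124200 = -18079040279/95338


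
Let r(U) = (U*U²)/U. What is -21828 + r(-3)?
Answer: -21819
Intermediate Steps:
r(U) = U² (r(U) = U³/U = U²)
-21828 + r(-3) = -21828 + (-3)² = -21828 + 9 = -21819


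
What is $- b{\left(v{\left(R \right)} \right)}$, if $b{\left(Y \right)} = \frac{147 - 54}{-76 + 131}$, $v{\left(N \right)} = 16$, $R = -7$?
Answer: $- \frac{93}{55} \approx -1.6909$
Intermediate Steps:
$b{\left(Y \right)} = \frac{93}{55}$
$- b{\left(v{\left(R \right)} \right)} = \left(-1\right) \frac{93}{55} = - \frac{93}{55}$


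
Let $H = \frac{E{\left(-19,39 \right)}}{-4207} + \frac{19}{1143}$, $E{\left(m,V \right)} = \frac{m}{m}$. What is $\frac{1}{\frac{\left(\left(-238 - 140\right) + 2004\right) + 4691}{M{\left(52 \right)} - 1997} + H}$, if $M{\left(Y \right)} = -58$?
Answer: $- \frac{3293891685}{10071339689} \approx -0.32706$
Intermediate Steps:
$E{\left(m,V \right)} = 1$
$H = \frac{78790}{4808601}$ ($H = 1 \frac{1}{-4207} + \frac{19}{1143} = 1 \left(- \frac{1}{4207}\right) + 19 \cdot \frac{1}{1143} = - \frac{1}{4207} + \frac{19}{1143} = \frac{78790}{4808601} \approx 0.016385$)
$\frac{1}{\frac{\left(\left(-238 - 140\right) + 2004\right) + 4691}{M{\left(52 \right)} - 1997} + H} = \frac{1}{\frac{\left(\left(-238 - 140\right) + 2004\right) + 4691}{-58 - 1997} + \frac{78790}{4808601}} = \frac{1}{\frac{\left(-378 + 2004\right) + 4691}{-2055} + \frac{78790}{4808601}} = \frac{1}{\left(1626 + 4691\right) \left(- \frac{1}{2055}\right) + \frac{78790}{4808601}} = \frac{1}{6317 \left(- \frac{1}{2055}\right) + \frac{78790}{4808601}} = \frac{1}{- \frac{6317}{2055} + \frac{78790}{4808601}} = \frac{1}{- \frac{10071339689}{3293891685}} = - \frac{3293891685}{10071339689}$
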